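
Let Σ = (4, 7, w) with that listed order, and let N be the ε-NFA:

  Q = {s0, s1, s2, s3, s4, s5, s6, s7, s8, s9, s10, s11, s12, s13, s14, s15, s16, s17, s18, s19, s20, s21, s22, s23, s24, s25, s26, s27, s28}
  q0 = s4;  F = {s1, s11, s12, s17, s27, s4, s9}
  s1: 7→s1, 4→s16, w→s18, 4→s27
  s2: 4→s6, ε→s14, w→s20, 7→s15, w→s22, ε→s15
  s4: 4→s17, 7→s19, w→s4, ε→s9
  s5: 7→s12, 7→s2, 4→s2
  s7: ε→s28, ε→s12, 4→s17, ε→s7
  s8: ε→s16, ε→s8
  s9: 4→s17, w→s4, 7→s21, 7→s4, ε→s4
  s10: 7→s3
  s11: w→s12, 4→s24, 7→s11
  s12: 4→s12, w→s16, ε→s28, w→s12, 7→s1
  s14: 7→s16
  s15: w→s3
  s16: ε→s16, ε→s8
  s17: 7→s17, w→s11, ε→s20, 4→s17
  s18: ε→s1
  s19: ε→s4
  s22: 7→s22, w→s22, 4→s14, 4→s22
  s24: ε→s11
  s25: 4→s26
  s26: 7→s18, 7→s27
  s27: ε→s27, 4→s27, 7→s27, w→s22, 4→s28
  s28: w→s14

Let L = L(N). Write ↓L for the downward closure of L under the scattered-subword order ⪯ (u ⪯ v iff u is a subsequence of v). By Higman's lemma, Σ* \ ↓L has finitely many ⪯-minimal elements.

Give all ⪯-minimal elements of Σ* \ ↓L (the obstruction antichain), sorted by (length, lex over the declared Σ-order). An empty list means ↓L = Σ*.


Antichain: [4ww74w].

|Q|=29, |F|=7, |δ|=61 (17 ε).
min D↑ (7 st, q0=0, F={6}): 0:4→1,7→0,w→0 1:4→1,7→1,w→2 2:4→2,7→2,w→3 3:4→3,7→4,w→3 4:4→5,7→4,w→4 5:4→5,7→5,w→6 6:4→6,7→6,w→6.
'4ww74w': run [17, 13, 11, 9, 8, 6, 4] end={s14,s16,s22,s8} rej; 6/6 deletions ∈↓L.
1 words, ⪯-incomp.


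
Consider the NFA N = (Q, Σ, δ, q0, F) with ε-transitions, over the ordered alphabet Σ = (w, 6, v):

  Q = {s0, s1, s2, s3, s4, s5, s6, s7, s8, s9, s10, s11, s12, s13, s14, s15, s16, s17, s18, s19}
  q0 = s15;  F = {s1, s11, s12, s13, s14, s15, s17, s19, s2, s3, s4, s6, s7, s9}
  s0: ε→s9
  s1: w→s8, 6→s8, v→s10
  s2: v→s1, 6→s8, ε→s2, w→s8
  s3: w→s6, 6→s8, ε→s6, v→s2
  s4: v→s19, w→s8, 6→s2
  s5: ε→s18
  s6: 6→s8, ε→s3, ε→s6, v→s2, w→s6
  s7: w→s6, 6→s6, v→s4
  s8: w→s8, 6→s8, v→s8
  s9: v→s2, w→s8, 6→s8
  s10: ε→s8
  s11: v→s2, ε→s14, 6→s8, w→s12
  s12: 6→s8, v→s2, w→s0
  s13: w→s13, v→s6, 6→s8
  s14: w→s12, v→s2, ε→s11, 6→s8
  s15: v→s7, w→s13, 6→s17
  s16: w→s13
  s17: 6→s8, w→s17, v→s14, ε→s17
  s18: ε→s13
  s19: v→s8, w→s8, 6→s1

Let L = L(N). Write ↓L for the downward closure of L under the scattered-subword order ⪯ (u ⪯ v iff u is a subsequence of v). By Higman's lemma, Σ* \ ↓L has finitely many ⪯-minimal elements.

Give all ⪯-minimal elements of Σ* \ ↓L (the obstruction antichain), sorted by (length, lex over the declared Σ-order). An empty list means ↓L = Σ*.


Antichain: [w6, 66, vvw, vvvv, 6vwww].

|Q|=20, |F|=14, |δ|=57 (11 ε).
min D↑ (13 st, q0=0, F={4}): 0:w→1,6→2,v→3 1:w→1,6→4,v→5 2:w→2,6→4,v→6 3:w→5,6→5,v→7 4:w→4,6→4,v→4 5:w→5,6→4,v→8 6:w→9,6→4,v→8 7:w→4,6→8,v→10 8:w→4,6→4,v→11 9:w→12,6→4,v→8 10:w→4,6→11,v→4 11:w→4,6→4,v→4 12:w→4,6→4,v→8 (ε-aug+det+¬).
'w6': N↓-sim [17, 13, 1] end={s8} — reject; 2/2 del acc.
'66': N↓-sim [17, 12, 1] end={s8} — reject; 2/2 del acc.
'vvw': |S_i|=[17, 14, 6, 1] end={s8} rej; 3/3 del acc.
'vvvv': |S_i|=[17, 14, 6, 4, 2] end={s10,s8} — reject; 4/4 single-dels accept.
'6vwww': N↓-sim [17, 12, 9, 7, 6, 1] end={s8} rej; 5/5 deletions ∈↓L.
5 words, ⪯-incomp.


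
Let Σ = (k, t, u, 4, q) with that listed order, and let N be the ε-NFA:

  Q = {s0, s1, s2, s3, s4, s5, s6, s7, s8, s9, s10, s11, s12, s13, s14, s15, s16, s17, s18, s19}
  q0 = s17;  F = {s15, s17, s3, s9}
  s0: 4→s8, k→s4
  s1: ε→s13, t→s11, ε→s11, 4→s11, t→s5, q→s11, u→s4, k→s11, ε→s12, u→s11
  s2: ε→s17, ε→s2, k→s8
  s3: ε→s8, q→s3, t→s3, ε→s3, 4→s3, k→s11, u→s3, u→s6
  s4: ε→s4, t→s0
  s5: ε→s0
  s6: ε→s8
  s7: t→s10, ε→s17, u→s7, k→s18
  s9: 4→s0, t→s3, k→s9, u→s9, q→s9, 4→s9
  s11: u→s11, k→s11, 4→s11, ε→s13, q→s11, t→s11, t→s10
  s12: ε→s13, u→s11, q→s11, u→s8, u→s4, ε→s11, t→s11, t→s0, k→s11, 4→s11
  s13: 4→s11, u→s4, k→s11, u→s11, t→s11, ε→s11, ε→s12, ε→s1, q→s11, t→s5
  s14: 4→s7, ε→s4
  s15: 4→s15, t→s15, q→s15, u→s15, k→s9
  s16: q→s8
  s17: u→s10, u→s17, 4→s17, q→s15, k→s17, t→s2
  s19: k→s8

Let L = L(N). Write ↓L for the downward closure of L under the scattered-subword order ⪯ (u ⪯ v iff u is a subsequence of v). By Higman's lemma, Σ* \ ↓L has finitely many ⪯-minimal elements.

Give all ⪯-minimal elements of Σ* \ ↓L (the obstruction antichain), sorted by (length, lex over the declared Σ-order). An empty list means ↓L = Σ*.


min(Σ*\↓L) = [qktk].

|Q|=20, |F|=4, |δ|=79 (18 ε).
min D↑ (5 st, q0=0, F={4}): 0:k→0,t→0,u→0,4→0,q→1 1:k→2,t→1,u→1,4→1,q→1 2:k→2,t→3,u→2,4→2,q→2 3:k→4,t→3,u→3,4→3,q→3 4:k→4,t→4,u→4,4→4,q→4 [Hopcroft].
'qktk': N↓-sim [15, 13, 12, 11, 9] end={s0,s1,s10,s11,s12,s13,s4,s5,s8} — reject; 4/4 del acc.
1 words, ⪯-incomp.


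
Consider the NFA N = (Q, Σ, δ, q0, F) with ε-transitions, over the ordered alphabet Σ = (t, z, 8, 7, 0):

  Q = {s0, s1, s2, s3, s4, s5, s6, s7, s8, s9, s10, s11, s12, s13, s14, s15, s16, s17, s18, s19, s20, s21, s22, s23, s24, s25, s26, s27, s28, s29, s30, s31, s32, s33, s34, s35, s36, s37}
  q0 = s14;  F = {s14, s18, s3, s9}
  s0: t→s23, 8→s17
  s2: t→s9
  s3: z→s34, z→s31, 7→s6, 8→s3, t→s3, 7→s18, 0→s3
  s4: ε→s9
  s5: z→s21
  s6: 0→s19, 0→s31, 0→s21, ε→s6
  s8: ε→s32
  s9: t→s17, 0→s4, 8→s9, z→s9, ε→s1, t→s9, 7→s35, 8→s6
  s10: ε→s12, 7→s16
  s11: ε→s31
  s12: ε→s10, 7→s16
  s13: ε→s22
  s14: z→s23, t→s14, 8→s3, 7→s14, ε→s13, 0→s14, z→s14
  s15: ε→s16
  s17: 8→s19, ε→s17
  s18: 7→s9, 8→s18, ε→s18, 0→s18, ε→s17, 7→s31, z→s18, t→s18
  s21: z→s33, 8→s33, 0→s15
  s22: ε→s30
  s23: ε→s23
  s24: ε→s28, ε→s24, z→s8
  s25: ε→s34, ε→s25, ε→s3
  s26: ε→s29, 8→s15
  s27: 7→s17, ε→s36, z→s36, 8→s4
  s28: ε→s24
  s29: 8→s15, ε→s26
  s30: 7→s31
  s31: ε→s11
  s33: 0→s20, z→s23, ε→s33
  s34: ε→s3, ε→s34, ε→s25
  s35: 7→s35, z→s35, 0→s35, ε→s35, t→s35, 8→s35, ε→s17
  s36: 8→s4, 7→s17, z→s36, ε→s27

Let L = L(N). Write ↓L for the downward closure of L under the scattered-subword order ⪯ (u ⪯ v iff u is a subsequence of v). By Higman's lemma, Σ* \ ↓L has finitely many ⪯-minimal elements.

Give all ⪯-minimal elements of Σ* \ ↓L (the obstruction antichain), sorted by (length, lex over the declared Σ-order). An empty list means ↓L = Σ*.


|Q|=38, |F|=4, |δ|=88 (32 ε).
min D↑ (5 st, q0=0, F={4}): 0:t→0,z→0,8→1,7→0,0→0 1:t→1,z→1,8→1,7→2,0→1 2:t→2,z→2,8→2,7→3,0→2 3:t→3,z→3,8→3,7→4,0→3 4:t→4,z→4,8→4,7→4,0→4 (ε-aug+det+¬).
'8777': N↓-sim [23, 19, 16, 15, 3] end={s17,s19,s35} rej; 4/4 single-dels accept.
1 minimals (antichain).

Antichain: [8777].


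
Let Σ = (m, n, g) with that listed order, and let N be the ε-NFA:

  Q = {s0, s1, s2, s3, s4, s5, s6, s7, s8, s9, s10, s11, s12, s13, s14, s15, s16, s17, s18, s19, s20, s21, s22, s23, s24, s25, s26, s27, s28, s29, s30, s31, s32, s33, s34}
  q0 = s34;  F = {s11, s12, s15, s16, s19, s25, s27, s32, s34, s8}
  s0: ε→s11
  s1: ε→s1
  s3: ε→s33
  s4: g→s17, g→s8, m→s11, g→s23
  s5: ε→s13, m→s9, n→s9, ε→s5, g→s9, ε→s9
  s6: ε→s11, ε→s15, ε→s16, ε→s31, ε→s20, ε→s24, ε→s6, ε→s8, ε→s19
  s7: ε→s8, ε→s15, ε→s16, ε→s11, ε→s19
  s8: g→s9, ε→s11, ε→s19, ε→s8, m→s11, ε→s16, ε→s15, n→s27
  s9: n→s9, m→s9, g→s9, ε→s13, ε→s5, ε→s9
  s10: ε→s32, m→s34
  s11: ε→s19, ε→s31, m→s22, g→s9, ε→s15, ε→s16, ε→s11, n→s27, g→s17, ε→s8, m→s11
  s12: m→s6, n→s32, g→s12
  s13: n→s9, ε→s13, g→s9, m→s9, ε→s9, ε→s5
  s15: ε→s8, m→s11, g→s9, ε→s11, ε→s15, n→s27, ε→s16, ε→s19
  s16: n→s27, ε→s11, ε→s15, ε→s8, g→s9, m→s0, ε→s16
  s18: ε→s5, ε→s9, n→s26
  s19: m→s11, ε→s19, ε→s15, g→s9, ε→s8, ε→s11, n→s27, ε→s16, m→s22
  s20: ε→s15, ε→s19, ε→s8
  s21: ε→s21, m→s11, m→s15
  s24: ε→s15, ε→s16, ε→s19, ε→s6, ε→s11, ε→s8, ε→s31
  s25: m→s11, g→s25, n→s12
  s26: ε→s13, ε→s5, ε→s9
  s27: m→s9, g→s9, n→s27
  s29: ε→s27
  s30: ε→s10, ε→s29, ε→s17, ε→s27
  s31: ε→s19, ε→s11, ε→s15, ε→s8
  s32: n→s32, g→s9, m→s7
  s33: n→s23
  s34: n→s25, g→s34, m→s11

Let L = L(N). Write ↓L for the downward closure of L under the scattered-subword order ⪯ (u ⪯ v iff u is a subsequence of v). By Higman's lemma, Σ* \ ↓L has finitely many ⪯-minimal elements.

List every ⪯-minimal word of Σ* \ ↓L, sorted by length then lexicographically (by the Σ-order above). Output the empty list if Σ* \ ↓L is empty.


|Q|=35, |F|=10, |δ|=128 (77 ε).
min D↑ (7 st, q0=0, F={4}): 0:m→1,n→2,g→0 1:m→1,n→3,g→4 2:m→1,n→5,g→2 3:m→4,n→3,g→4 4:m→4,n→4,g→4 5:m→1,n→6,g→5 6:m→1,n→6,g→4 (ε-aug+det+¬).
'mg': run [21, 17, 4] end={s13,s17,s5,s9} — reject; 2/2 single-dels accept.
'mnm': |S_i|=[21, 17, 4, 3] end={s13,s5,s9} — reject; 3/3 deletions ∈↓L.
'nnng': run [21, 20, 19, 15, 4] end={s13,s17,s5,s9} — reject; 4/4 del acc.
3 obstructions.

Antichain: [mg, mnm, nnng].


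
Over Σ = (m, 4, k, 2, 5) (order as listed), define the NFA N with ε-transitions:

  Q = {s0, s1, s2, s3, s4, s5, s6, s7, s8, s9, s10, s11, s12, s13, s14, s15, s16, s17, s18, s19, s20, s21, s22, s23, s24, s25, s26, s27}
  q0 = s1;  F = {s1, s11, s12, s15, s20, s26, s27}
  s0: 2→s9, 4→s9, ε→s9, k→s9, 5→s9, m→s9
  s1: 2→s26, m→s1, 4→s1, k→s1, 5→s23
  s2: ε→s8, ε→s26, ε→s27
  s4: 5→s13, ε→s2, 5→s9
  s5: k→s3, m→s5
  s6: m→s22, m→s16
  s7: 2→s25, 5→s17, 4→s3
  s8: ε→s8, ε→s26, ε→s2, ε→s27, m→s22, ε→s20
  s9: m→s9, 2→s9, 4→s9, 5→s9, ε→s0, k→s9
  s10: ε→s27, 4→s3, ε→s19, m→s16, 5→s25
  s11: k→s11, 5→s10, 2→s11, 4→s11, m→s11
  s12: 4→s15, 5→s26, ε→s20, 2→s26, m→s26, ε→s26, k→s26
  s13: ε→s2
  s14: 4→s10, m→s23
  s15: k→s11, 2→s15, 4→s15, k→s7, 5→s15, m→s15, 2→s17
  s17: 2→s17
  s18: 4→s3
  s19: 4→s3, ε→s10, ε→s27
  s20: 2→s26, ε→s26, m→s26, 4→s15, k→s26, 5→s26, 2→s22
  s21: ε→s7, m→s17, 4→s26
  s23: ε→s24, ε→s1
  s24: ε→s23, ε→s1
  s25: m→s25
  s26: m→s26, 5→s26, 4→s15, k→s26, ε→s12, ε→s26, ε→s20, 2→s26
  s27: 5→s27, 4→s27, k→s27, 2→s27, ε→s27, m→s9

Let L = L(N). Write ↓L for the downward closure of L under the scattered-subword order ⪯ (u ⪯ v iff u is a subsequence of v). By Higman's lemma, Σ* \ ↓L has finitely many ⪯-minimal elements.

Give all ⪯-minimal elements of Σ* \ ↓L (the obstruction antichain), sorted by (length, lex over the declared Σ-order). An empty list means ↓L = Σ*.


min(Σ*\↓L) = [24k5m].

|Q|=28, |F|=7, |δ|=97 (28 ε).
min D↑ (6 st, q0=0, F={5}): 0:m→0,4→0,k→0,2→1,5→0 1:m→1,4→2,k→1,2→1,5→1 2:m→2,4→2,k→3,2→2,5→2 3:m→3,4→3,k→3,2→3,5→4 4:m→5,4→4,k→4,2→4,5→4 5:m→5,4→5,k→5,2→5,5→5.
'24k5m': run [19, 16, 12, 11, 9, 4] end={s0,s16,s25,s9} rej; 5/5 single-dels accept.
1 words, ⪯-incomp.


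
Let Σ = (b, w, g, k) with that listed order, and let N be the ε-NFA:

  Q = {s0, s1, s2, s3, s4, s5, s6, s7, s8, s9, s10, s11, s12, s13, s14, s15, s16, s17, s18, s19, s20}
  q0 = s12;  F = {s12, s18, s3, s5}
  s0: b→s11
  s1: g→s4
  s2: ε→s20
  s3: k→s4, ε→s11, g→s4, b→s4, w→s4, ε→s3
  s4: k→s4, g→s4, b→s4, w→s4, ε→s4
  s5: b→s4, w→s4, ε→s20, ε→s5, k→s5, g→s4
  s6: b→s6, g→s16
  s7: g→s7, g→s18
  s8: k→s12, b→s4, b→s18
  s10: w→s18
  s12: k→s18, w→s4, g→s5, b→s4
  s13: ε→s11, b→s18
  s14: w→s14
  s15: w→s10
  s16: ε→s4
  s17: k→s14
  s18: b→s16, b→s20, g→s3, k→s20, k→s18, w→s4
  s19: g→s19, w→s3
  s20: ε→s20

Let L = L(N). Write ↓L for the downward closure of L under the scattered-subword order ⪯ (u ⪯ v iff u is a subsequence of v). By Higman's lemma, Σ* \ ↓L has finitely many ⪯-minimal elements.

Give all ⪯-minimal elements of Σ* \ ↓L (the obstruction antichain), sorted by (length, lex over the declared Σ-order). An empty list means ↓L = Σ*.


|Q|=21, |F|=4, |δ|=47 (9 ε).
min D↑ (5 st, q0=0, F={1}): 0:b→1,w→1,g→2,k→3 1:b→1,w→1,g→1,k→1 2:b→1,w→1,g→1,k→2 3:b→1,w→1,g→4,k→3 4:b→1,w→1,g→1,k→1 (ε-aug+det+¬).
'b': |S_i|=[8, 3] end={s16,s20,s4} rej; 1/1 deletions ∈↓L.
'w': |S_i|=[8, 1] end={s4} — reject; 1/1 del acc.
'gg': N↓-sim [8, 5, 1] end={s4} rej; 2/2 deletions ∈↓L.
'kgk': N↓-sim [8, 7, 3, 1] end={s4} ∉↓L; 3/3 single-dels accept.
4 obstructions.

A = [b, w, gg, kgk].


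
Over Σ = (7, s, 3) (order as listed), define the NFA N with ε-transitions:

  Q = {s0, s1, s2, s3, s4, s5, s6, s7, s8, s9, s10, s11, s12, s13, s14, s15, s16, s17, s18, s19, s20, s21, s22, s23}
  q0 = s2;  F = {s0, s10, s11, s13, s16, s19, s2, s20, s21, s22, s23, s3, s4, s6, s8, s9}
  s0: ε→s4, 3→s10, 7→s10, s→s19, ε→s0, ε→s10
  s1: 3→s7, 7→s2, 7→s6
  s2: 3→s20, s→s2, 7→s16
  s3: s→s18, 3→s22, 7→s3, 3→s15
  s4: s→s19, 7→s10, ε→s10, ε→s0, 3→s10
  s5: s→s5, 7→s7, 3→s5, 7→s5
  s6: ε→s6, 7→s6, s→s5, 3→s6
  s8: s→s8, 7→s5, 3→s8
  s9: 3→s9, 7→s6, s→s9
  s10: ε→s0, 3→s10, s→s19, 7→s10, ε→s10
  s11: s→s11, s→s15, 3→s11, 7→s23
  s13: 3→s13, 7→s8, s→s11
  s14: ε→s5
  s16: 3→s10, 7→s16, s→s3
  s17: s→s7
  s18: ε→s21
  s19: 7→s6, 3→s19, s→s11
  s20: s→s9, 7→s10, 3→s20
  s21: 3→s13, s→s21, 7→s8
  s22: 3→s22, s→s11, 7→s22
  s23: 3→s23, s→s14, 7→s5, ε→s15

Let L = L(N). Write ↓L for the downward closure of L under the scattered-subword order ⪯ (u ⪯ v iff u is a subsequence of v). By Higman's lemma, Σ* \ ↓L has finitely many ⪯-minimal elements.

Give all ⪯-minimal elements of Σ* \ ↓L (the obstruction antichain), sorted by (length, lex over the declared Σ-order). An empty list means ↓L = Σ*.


|Q|=24, |F|=16, |δ|=69 (11 ε).
min D↑ (15 st, q0=0, F={13}): 0:7→1,s→0,3→2 1:7→1,s→3,3→4 2:7→4,s→5,3→2 3:7→3,s→6,3→7 4:7→4,s→8,3→4 5:7→9,s→5,3→5 6:7→10,s→6,3→11 7:7→7,s→12,3→7 8:7→9,s→12,3→8 9:7→9,s→13,3→9 10:7→13,s→10,3→10 11:7→10,s→12,3→11 12:7→14,s→12,3→12 13:7→13,s→13,3→13 14:7→13,s→13,3→14 (ε-aug+det+¬).
'3s7s': run [21, 16, 10, 6, 3] end={s14,s5,s7} rej; 4/4 single-dels accept.
'7ss77': |S_i|=[21, 18, 14, 10, 6, 2] end={s5,s7} ∉↓L; 5/5 single-dels accept.
2 words, ⪯-incomp.

A = [3s7s, 7ss77].


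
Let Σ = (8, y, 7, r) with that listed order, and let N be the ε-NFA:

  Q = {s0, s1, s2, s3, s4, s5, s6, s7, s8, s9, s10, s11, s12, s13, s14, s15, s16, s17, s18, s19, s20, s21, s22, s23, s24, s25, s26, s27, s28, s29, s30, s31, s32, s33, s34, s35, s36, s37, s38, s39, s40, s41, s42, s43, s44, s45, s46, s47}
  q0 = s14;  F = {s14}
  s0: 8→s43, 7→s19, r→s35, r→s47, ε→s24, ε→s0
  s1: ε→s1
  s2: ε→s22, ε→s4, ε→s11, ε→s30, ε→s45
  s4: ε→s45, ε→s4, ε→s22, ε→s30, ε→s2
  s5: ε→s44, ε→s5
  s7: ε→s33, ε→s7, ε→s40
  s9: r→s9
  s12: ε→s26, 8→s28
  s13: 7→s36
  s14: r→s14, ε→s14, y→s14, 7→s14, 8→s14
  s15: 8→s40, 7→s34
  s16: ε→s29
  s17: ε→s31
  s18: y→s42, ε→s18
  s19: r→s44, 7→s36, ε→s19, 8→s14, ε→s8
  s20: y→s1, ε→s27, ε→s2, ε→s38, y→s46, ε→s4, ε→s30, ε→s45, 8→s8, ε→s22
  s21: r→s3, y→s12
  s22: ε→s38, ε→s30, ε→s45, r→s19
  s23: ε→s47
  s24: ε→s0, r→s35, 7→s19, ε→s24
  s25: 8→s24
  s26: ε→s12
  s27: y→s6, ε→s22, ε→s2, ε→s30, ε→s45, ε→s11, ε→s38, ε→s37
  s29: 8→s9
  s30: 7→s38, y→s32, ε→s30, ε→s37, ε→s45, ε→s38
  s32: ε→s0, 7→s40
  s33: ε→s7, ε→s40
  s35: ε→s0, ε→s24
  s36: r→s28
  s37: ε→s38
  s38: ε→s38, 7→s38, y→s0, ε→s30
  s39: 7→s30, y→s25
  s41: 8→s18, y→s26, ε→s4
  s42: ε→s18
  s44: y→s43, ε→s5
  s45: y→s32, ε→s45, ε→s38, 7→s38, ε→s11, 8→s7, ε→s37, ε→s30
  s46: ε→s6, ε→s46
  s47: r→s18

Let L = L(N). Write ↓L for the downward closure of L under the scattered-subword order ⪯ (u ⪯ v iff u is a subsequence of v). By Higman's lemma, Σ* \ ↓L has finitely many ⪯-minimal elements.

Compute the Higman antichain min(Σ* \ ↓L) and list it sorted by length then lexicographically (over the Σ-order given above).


|Q|=48, |F|=1, |δ|=111 (68 ε).
min D↑ (1 st, q0=0, F={}): 0:8→0,y→0,7→0,r→0 [Hopcroft].
L(D↑) = ∅; no obstructions.

min(Σ*\↓L) = [].


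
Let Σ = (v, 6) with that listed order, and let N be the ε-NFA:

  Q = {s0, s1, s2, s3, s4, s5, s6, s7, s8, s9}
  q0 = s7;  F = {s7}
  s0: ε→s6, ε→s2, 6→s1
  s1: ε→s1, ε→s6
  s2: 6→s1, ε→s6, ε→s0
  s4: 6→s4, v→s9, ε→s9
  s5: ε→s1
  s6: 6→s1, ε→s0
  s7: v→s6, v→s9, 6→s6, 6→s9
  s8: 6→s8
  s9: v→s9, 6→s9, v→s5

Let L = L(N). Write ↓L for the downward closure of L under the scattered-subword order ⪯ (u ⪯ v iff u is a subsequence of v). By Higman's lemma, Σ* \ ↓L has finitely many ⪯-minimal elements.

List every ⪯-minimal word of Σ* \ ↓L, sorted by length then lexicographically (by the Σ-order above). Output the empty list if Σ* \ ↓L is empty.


|Q|=10, |F|=1, |δ|=22 (9 ε).
min D↑ (2 st, q0=0, F={1}): 0:v→1,6→1 1:v→1,6→1 (ε-aug+det+¬).
'v': |S_i|=[7, 6] end={s0,s1,s2,s5,s6,s9} — reject; 1/1 single-dels accept.
'6': |S_i|=[7, 6] end={s0,s1,s2,s5,s6,s9} rej; 1/1 deletions ∈↓L.
2 obstructions.

Antichain: [v, 6].


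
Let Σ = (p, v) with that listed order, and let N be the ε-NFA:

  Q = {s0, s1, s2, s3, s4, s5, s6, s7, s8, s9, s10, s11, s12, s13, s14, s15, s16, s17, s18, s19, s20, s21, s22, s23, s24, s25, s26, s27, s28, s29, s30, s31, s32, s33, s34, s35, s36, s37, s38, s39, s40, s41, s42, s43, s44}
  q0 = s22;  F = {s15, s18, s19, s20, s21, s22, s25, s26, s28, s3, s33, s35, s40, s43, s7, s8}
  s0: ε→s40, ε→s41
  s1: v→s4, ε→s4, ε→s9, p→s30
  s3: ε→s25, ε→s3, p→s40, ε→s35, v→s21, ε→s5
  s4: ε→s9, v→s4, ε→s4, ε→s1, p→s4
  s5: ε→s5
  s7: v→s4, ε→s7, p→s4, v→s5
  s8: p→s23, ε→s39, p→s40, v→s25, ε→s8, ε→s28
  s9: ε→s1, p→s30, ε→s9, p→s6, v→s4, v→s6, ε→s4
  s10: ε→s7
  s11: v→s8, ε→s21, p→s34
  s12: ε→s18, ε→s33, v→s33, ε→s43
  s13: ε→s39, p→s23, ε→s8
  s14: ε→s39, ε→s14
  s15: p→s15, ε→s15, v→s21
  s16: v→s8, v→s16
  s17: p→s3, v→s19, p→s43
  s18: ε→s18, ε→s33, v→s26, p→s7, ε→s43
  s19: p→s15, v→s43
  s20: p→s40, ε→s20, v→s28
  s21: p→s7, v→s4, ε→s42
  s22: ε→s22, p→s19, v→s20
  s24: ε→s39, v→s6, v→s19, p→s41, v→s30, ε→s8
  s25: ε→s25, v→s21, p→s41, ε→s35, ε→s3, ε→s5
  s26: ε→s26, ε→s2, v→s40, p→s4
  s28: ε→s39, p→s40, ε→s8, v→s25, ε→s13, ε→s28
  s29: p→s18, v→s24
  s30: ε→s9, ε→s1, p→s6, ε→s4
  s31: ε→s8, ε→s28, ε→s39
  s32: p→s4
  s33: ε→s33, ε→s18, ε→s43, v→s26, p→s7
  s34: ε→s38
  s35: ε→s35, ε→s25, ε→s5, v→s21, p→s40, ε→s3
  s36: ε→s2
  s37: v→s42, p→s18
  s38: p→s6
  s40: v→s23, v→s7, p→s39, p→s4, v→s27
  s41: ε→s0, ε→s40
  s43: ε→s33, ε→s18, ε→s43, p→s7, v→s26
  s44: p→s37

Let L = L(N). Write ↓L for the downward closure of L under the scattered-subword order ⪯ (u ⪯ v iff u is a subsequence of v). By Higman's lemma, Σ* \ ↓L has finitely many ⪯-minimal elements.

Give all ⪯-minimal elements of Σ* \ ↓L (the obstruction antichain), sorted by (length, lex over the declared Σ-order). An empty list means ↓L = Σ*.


Antichain: [vpp, ppvv, pvpv, pvvp, vpvv, vvvvv].

|Q|=45, |F|=16, |δ|=133 (67 ε).
min D↑ (12 st, q0=0, F={10}): 0:p→1,v→2 1:p→3,v→4 2:p→5,v→6 3:p→3,v→7 4:p→8,v→9 5:p→10,v→8 6:p→5,v→11 7:p→8,v→10 8:p→10,v→10 9:p→10,v→5 10:p→10,v→10 11:p→5,v→7 (ε-aug+det+¬).
'vpp': |S_i|=[30, 27, 13, 6] end={s1,s30,s39,s4,s6,s9} ∉↓L; 3/3 deletions ∈↓L.
'ppvv': N↓-sim [30, 22, 11, 9, 6] end={s1,s30,s4,s5,s6,s9} — reject; 4/4 deletions ∈↓L.
'pvpv': |S_i|=[30, 22, 18, 8, 6] end={s1,s30,s4,s5,s6,s9} rej; 4/4 single-dels accept.
'pvvp': run [30, 22, 18, 13, 6] end={s1,s30,s39,s4,s6,s9} — reject; 4/4 del acc.
'vpvv': |S_i|=[30, 27, 13, 9, 6] end={s1,s30,s4,s5,s6,s9} rej; 4/4 single-dels accept.
'vvvvv': run [30, 27, 23, 18, 11, 6] end={s1,s30,s4,s5,s6,s9} ∉↓L; 5/5 del acc.
6 minimals (antichain).


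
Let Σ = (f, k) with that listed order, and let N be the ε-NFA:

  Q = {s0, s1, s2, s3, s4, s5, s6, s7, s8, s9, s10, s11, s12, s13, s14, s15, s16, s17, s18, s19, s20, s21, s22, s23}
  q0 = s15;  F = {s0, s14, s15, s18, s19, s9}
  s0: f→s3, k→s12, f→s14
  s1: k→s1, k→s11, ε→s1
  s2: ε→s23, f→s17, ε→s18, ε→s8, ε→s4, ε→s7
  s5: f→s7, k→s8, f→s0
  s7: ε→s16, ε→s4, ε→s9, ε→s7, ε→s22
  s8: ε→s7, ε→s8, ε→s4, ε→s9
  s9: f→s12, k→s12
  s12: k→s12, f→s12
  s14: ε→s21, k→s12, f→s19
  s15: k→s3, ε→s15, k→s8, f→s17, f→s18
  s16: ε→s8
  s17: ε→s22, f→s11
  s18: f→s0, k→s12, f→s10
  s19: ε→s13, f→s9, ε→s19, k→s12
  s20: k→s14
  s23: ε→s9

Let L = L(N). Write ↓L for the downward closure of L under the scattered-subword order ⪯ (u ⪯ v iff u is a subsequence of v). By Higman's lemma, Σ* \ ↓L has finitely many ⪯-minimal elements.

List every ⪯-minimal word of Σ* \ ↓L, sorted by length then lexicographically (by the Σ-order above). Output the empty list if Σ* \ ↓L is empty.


|Q|=24, |F|=6, |δ|=48 (22 ε).
min D↑ (7 st, q0=0, F={4}): 0:f→1,k→2 1:f→3,k→4 2:f→4,k→4 3:f→5,k→4 4:f→4,k→4 5:f→6,k→4 6:f→2,k→4 (ε-aug+det+¬).
'fk': |S_i|=[18, 13, 1] end={s12} — reject; 2/2 deletions ∈↓L.
'kf': N↓-sim [18, 8, 1] end={s12} rej; 2/2 single-dels accept.
'kk': run [18, 8, 1] end={s12} ∉↓L; 2/2 deletions ∈↓L.
'ffffff': |S_i|=[18, 13, 10, 7, 4, 2, 1] end={s12} rej; 6/6 deletions ∈↓L.
4 obstructions.

Antichain: [fk, kf, kk, ffffff].


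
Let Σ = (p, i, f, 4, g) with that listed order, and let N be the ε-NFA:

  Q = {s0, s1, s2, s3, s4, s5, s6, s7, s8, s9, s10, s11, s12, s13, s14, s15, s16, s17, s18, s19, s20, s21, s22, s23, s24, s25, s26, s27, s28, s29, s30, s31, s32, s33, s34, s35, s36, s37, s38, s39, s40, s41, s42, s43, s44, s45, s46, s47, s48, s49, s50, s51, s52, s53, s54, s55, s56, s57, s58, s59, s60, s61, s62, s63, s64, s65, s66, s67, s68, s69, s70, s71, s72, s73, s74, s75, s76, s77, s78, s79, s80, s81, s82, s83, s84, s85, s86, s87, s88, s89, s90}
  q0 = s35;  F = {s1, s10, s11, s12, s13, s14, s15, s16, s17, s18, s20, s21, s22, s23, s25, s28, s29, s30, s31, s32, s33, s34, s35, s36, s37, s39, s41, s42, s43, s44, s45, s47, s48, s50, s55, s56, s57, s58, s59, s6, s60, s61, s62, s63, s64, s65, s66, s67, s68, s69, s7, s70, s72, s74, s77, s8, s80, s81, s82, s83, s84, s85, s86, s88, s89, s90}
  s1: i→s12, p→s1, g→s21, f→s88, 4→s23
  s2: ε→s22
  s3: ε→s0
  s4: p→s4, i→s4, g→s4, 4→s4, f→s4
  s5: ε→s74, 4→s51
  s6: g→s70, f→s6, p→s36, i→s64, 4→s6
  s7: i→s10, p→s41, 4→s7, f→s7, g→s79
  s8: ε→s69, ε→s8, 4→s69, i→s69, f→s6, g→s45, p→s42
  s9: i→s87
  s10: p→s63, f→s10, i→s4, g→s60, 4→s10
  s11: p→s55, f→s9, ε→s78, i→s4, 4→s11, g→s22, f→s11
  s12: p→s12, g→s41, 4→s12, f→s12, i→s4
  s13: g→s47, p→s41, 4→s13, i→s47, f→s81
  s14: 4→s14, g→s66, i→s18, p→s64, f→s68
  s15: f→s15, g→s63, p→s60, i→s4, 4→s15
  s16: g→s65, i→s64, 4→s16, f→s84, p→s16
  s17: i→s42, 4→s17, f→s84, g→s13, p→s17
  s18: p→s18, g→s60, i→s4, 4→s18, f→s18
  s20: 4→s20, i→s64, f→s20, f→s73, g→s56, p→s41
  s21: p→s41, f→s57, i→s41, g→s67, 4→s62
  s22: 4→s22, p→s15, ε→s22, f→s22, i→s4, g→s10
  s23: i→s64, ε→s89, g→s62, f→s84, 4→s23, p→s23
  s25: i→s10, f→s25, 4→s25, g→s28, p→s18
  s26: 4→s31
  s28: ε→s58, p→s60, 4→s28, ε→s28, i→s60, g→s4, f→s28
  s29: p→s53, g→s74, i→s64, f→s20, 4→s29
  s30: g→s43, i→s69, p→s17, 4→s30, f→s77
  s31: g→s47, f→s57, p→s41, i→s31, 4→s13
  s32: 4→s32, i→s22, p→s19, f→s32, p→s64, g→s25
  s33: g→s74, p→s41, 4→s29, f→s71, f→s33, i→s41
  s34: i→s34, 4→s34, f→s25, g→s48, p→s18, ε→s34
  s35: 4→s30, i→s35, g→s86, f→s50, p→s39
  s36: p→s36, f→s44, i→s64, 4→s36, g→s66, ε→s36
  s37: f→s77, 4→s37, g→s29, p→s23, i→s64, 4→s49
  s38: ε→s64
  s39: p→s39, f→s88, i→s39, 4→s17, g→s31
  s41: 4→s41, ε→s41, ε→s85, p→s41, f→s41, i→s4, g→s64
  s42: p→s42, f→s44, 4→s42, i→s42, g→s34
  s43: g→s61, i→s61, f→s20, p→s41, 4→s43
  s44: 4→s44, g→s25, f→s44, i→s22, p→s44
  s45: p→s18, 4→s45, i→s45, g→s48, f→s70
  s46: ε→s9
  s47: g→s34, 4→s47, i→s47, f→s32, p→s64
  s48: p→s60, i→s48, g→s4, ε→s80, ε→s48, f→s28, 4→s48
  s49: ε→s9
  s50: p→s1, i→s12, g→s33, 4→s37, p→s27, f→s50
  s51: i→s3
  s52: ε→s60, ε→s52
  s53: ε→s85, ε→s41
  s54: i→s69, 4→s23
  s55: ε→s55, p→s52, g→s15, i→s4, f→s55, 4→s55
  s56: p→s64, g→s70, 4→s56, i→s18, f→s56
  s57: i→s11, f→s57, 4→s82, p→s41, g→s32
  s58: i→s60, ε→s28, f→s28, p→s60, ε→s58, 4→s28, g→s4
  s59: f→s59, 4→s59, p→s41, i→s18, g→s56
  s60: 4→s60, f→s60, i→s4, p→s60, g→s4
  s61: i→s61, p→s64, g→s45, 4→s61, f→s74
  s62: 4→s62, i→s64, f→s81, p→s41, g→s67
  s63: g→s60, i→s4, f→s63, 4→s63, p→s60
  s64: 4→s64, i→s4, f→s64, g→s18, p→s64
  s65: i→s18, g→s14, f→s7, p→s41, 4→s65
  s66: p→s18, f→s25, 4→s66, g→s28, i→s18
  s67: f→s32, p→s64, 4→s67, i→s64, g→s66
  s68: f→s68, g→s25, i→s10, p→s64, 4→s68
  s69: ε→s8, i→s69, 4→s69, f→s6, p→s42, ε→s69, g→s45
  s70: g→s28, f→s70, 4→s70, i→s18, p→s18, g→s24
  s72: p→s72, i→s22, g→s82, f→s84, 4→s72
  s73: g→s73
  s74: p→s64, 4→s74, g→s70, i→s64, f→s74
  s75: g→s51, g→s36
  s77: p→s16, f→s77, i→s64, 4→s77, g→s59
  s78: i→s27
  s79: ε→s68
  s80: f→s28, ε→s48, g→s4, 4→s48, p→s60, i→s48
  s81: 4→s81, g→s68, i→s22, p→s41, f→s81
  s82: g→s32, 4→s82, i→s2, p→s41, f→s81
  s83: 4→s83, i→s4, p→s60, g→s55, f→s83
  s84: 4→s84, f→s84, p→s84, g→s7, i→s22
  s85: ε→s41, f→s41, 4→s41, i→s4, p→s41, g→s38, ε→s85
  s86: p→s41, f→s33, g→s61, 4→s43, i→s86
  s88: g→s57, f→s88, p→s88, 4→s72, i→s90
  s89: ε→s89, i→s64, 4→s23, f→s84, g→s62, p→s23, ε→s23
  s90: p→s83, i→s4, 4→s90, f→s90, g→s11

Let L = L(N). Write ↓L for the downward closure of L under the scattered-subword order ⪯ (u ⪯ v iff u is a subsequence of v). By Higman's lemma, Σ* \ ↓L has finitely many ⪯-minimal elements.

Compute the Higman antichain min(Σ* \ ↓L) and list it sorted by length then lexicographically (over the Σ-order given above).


|Q|=91, |F|=66, |δ|=386 (34 ε).
min D↑ (62 st, q0=0, F={26}): 0:p→1,i→0,f→2,4→3,g→4 1:p→1,i→1,f→5,4→6,g→7 2:p→8,i→9,f→2,4→10,g→11 3:p→6,i→12,f→13,4→3,g→14 4:p→15,i→4,f→11,4→14,g→16 5:p→5,i→17,f→5,4→18,g→19 6:p→6,i→20,f→21,4→6,g→22 7:p→15,i→7,f→19,4→22,g→23 8:p→8,i→9,f→5,4→24,g→25 9:p→9,i→26,f→9,4→9,g→15 10:p→24,i→27,f→13,4→10,g→28 11:p→15,i→15,f→11,4→28,g→29 12:p→20,i→12,f→30,4→12,g→31 13:p→32,i→27,f→13,4→13,g→33 14:p→15,i→16,f→34,4→14,g→16 15:p→15,i→26,f→15,4→15,g→27 16:p→27,i→16,f→29,4→16,g→31 17:p→35,i→26,f→17,4→17,g→36 18:p→18,i→37,f→21,4→18,g→38 19:p→15,i→36,f→19,4→38,g→39 20:p→20,i→20,f→40,4→20,g→41 21:p→21,i→37,f→21,4→21,g→42 22:p→15,i→23,f→43,4→22,g→23 23:p→27,i→23,f→39,4→23,g→41 24:p→24,i→27,f→21,4→24,g→44 25:p→15,i→15,f→19,4→44,g→45 26:p→26,i→26,f→26,4→26,g→26 27:p→27,i→26,f→27,4→27,g→46 28:p→15,i→27,f→34,4→28,g→29 29:p→27,i→27,f→29,4→29,g→47 30:p→48,i→27,f→30,4→30,g→47 31:p→46,i→31,f→47,4→31,g→49 32:p→32,i→27,f→21,4→32,g→50 33:p→15,i→46,f→33,4→33,g→51 34:p→15,i→27,f→34,4→34,g→51 35:p→52,i→26,f→35,4→35,g→53 36:p→53,i→26,f→36,4→36,g→37 37:p→54,i→26,f→37,4→37,g→55 38:p→15,i→37,f→43,4→38,g→39 39:p→27,i→37,f→39,4→39,g→56 40:p→40,i→37,f→40,4→40,g→56 41:p→46,i→41,f→56,4→41,g→49 42:p→15,i→55,f→42,4→42,g→57 43:p→15,i→37,f→43,4→43,g→57 44:p→15,i→27,f→43,4→44,g→45 45:p→27,i→27,f→39,4→45,g→58 46:p→46,i→26,f→46,4→46,g→52 47:p→46,i→46,f→47,4→47,g→59 48:p→48,i→27,f→40,4→48,g→58 49:p→52,i→49,f→59,4→49,g→26 50:p→15,i→46,f→42,4→50,g→60 51:p→27,i→46,f→51,4→51,g→47 52:p→52,i→26,f→52,4→52,g→26 53:p→52,i→26,f→53,4→53,g→54 54:p→52,i→26,f→54,4→54,g→61 55:p→61,i→26,f→55,4→55,g→52 56:p→46,i→55,f→56,4→56,g→59 57:p→27,i→55,f→57,4→57,g→56 58:p→46,i→46,f→56,4→58,g→59 59:p→52,i→52,f→59,4→59,g→26 60:p→27,i→46,f→57,4→60,g→58 61:p→52,i→26,f→61,4→61,g→52.
'fii': run [81, 64, 22, 3] end={s27,s4,s87} rej; 3/3 deletions ∈↓L.
'gpi': run [81, 57, 13, 1] end={s4} — reject; 3/3 deletions ∈↓L.
'4iggg': N↓-sim [81, 70, 32, 15, 7, 1] end={s4} ∉↓L; 5/5 single-dels accept.
'ggggg': run [81, 57, 30, 16, 8, 2] end={s4,s73} rej; 5/5 del acc.
'pfippg': run [81, 58, 37, 16, 7, 3, 1] end={s4} — reject; 6/6 single-dels accept.
'4fgigg': |S_i|=[81, 70, 46, 32, 7, 2, 1] end={s4} rej; 6/6 deletions ∈↓L.
6 words, ⪯-incomp.

Antichain: [fii, gpi, 4iggg, ggggg, pfippg, 4fgigg].


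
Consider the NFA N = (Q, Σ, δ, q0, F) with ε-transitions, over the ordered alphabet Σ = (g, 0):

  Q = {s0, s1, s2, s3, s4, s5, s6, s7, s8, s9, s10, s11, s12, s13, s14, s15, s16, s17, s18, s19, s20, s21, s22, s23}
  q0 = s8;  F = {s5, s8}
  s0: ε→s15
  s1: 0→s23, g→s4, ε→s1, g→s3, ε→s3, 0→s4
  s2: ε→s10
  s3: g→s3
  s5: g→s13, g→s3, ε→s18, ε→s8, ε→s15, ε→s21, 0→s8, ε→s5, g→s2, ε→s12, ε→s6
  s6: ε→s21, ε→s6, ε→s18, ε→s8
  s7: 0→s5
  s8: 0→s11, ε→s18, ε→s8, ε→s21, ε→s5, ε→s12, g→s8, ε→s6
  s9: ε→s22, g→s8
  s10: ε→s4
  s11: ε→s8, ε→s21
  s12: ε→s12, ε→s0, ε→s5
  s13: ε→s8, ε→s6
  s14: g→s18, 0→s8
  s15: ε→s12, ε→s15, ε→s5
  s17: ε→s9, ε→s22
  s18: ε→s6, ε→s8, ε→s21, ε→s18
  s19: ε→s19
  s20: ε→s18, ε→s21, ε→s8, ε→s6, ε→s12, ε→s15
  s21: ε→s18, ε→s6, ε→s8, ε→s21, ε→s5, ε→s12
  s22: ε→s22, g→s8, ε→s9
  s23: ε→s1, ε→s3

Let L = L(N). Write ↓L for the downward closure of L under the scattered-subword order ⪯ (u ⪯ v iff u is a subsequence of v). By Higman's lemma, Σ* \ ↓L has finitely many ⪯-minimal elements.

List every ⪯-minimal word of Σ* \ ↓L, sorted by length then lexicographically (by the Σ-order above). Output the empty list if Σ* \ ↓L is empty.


|Q|=24, |F|=2, |δ|=72 (56 ε).
min D↑ (1 st, q0=0, F={}): 0:g→0,0→0 [Hopcroft].
L(D↑) = ∅ ⇒ ↓L = Σ*.

min(Σ*\↓L) = [].


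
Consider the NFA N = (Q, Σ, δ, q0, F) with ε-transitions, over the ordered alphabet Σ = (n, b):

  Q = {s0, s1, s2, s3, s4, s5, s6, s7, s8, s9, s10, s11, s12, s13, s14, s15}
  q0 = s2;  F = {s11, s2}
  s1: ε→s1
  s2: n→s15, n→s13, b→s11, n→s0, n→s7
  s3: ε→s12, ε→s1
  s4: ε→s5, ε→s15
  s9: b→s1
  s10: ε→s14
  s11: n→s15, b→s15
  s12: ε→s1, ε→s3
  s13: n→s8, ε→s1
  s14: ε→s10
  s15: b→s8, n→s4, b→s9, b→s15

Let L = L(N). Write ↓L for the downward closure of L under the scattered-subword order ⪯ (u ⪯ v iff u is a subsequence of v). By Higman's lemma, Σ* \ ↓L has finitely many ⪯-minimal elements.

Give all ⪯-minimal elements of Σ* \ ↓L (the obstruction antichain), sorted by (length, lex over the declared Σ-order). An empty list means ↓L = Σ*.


|Q|=16, |F|=2, |δ|=23 (10 ε).
min D↑ (3 st, q0=0, F={1}): 0:n→1,b→2 1:n→1,b→1 2:n→1,b→1.
'n': |S_i|=[11, 9] end={s0,s1,s13,s15,s4,s5,s7,s8,s9} ∉↓L; 1/1 deletions ∈↓L.
'bb': N↓-sim [11, 7, 6] end={s1,s15,s4,s5,s8,s9} rej; 2/2 del acc.
2 minimals (antichain).

A = [n, bb].


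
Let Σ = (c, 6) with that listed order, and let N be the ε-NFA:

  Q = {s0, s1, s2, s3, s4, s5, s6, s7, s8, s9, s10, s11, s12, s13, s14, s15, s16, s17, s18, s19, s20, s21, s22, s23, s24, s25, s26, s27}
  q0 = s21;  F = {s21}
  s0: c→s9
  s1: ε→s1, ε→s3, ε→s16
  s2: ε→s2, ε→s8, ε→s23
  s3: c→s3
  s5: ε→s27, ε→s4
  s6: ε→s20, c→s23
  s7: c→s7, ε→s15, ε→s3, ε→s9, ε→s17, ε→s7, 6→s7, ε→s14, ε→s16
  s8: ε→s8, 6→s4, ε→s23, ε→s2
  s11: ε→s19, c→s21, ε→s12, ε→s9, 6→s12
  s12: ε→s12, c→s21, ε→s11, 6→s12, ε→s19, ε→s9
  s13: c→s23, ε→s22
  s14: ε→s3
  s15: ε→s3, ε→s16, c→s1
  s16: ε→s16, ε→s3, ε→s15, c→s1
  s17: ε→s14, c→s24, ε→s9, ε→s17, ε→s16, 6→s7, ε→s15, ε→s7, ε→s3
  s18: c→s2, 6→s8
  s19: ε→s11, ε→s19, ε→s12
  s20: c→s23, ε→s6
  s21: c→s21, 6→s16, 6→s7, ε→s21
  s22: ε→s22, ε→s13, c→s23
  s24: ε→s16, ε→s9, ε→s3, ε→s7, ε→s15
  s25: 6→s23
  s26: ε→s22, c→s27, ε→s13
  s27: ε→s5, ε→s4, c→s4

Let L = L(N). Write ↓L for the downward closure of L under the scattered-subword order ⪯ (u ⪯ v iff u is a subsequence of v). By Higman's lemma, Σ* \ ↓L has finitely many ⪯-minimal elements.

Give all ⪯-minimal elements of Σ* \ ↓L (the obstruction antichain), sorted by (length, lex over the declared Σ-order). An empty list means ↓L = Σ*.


|Q|=28, |F|=1, |δ|=81 (56 ε).
min D↑ (2 st, q0=0, F={1}): 0:c→0,6→1 1:c→1,6→1.
'6': N↓-sim [10, 9] end={s1,s14,s15,s16,s17,s24,s3,s7,s9} — reject; 1/1 del acc.
1 minimals (antichain).

min(Σ*\↓L) = [6].


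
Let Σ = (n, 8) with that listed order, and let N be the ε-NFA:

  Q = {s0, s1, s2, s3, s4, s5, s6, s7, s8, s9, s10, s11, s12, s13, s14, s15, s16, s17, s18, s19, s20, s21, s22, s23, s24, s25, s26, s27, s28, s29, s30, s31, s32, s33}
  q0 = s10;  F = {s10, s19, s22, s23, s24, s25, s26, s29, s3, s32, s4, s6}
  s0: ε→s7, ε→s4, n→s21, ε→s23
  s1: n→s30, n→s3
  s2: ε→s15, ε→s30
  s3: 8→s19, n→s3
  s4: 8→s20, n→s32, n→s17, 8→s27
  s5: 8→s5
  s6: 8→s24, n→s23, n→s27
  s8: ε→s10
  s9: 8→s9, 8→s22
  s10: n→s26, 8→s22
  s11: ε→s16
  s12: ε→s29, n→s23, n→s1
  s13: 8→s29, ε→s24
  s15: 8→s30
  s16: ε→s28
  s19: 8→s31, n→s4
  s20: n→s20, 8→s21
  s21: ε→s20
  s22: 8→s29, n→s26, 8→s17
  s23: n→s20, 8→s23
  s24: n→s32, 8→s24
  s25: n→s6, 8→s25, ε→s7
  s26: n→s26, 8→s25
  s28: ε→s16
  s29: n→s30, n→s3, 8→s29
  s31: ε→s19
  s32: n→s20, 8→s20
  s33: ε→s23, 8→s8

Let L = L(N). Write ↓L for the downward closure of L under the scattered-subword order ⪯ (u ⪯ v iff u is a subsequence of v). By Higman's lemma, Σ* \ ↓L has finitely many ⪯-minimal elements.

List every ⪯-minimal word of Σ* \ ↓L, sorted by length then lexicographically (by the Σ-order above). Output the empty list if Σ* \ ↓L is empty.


min(Σ*\↓L) = [n8nnn, n8n8n8, 88n8n8].

|Q|=34, |F|=12, |δ|=57 (15 ε).
min D↑ (13 st, q0=0, F={10}): 0:n→1,8→2 1:n→1,8→3 2:n→1,8→4 3:n→5,8→3 4:n→6,8→4 5:n→7,8→8 6:n→6,8→9 7:n→10,8→7 8:n→11,8→8 9:n→12,8→9 10:n→10,8→10 11:n→10,8→10 12:n→11,8→10 (ε-aug+det+¬).
'n8nnn': run [19, 16, 13, 9, 6, 2] end={s20,s21} rej; 5/5 deletions ∈↓L.
'n8n8n8': run [19, 16, 13, 9, 6, 3, 2] end={s20,s21} — reject; 6/6 del acc.
'88n8n8': run [19, 18, 16, 13, 10, 6, 3] end={s20,s21,s27} — reject; 6/6 deletions ∈↓L.
3 minimals (antichain).


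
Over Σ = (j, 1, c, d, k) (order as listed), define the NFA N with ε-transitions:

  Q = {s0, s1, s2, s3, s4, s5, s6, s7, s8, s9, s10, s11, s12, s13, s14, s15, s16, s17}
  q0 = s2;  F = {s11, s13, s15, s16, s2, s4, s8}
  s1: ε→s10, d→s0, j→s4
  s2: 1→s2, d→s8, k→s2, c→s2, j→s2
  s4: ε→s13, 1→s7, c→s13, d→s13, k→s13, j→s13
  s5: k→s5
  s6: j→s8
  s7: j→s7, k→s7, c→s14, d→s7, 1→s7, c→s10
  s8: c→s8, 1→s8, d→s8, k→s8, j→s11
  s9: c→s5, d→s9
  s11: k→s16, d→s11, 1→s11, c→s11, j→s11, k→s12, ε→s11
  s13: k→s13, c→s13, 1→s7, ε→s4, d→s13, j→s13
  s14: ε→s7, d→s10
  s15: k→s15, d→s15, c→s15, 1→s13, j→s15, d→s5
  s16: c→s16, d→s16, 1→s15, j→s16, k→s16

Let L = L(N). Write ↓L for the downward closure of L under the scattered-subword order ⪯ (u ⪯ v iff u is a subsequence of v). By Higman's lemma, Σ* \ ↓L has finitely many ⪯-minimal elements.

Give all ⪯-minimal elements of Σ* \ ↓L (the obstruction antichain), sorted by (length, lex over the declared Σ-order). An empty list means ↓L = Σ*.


|Q|=18, |F|=7, |δ|=55 (5 ε).
min D↑ (7 st, q0=0, F={6}): 0:j→0,1→0,c→0,d→1,k→0 1:j→2,1→1,c→1,d→1,k→1 2:j→2,1→2,c→2,d→2,k→3 3:j→3,1→4,c→3,d→3,k→3 4:j→4,1→5,c→4,d→4,k→4 5:j→5,1→6,c→5,d→5,k→5 6:j→6,1→6,c→6,d→6,k→6 (ε-aug+det+¬).
'djk111': |S_i|=[12, 11, 10, 9, 7, 5, 3] end={s10,s14,s7} ∉↓L; 6/6 deletions ∈↓L.
1 minimals (antichain).

A = [djk111].


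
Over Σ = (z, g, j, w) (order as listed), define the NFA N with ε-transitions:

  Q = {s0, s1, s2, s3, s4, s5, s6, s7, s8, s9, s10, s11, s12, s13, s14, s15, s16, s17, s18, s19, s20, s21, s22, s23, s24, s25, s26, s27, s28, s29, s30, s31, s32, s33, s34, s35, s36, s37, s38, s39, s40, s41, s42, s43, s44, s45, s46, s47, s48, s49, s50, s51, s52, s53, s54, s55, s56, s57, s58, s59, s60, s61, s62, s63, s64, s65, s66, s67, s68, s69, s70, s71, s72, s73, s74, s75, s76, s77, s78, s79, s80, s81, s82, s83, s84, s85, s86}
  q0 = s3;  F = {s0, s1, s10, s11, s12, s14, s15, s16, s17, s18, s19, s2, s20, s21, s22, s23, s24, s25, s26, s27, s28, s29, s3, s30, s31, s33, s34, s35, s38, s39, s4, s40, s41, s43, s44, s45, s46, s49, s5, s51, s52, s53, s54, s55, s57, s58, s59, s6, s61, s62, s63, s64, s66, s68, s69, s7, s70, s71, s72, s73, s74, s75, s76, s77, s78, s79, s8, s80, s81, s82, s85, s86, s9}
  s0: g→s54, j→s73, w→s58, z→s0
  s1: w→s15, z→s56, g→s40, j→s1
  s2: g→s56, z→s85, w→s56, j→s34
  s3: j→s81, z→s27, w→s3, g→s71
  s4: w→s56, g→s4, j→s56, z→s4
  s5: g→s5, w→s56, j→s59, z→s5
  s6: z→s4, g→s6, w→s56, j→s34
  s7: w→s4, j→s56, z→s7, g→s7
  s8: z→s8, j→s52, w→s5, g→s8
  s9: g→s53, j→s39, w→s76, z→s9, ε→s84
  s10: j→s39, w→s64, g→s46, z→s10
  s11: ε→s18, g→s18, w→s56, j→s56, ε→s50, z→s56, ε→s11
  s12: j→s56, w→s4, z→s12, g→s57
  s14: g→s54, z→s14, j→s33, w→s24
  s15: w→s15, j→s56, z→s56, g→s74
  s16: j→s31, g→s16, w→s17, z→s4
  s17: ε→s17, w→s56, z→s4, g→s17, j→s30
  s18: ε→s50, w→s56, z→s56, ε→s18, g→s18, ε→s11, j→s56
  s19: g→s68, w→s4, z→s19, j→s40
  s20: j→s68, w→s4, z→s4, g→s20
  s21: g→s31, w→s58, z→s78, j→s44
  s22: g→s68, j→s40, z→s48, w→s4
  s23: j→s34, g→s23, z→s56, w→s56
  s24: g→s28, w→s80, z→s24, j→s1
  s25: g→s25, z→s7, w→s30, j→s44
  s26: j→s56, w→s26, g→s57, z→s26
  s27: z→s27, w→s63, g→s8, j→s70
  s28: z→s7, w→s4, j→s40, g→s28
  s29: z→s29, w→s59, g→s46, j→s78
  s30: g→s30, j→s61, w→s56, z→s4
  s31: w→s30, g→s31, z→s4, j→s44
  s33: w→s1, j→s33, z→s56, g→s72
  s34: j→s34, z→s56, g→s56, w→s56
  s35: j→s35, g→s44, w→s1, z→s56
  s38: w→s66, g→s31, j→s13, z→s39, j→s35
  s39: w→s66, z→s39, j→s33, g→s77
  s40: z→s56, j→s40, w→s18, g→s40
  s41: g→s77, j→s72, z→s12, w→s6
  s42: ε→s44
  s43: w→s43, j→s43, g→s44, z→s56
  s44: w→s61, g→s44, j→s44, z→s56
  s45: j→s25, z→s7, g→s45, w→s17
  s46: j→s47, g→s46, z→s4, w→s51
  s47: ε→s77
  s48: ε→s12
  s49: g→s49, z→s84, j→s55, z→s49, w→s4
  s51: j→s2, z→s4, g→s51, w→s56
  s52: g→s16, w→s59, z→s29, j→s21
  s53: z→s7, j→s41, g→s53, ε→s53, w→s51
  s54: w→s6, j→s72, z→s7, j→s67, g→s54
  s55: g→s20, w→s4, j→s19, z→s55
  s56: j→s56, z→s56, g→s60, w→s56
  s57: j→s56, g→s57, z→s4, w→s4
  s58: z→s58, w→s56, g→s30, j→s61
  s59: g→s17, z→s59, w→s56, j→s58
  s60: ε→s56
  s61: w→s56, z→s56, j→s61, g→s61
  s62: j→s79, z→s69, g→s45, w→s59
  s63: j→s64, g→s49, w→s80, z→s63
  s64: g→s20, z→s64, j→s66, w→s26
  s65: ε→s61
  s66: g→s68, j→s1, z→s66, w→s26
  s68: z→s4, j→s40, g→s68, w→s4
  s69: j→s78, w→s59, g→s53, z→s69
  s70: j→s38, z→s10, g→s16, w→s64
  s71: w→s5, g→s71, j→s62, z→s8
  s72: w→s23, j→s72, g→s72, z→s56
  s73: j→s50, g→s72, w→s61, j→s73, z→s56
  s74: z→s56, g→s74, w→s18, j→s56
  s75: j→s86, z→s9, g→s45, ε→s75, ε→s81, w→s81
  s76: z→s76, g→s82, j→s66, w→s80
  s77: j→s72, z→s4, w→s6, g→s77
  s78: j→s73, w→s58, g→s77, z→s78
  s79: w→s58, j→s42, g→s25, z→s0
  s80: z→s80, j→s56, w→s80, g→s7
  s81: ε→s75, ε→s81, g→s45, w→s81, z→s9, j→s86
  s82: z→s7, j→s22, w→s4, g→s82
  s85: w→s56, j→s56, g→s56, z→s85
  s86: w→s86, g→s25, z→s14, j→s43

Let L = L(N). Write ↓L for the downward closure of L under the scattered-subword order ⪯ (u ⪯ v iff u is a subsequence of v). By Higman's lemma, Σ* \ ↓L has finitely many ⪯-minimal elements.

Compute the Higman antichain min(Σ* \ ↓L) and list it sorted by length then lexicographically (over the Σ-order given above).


|Q|=87, |F|=73, |δ|=318 (18 ε).
min D↑ (72 st, q0=0, F={22}): 0:z→1,g→2,j→3,w→0 1:z→1,g→4,j→5,w→6 2:z→4,g→2,j→7,w→8 3:z→9,g→10,j→11,w→3 4:z→4,g→4,j→12,w→8 5:z→13,g→14,j→15,w→16 6:z→6,g→17,j→16,w→18 7:z→19,g→10,j→20,w→21 8:z→8,g→8,j→21,w→22 9:z→9,g→23,j→24,w→25 10:z→26,g→10,j→27,w→28 11:z→29,g→27,j→30,w→11 12:z→31,g→14,j→32,w→21 13:z→13,g→33,j→24,w→16 14:z→34,g→14,j→35,w→28 15:z→24,g→35,j→36,w→37 16:z→16,g→38,j→37,w→39 17:z→17,g→17,j→40,w→34 18:z→18,g→26,j→22,w→18 19:z→19,g→23,j→41,w→21 20:z→42,g→27,j→43,w→44 21:z→21,g→28,j→44,w→22 22:z→22,g→22,j→22,w→22 23:z→26,g→23,j→45,w→46 24:z→24,g→47,j→48,w→37 25:z→25,g→49,j→37,w→18 26:z→26,g→26,j→22,w→34 27:z→26,g→27,j→43,w→50 28:z→34,g→28,j→50,w→22 29:z→29,g→51,j→48,w→52 30:z→22,g→43,j→30,w→30 31:z→31,g→33,j→41,w→21 32:z→41,g→35,j→43,w→44 33:z→34,g→33,j→47,w→46 34:z→34,g→34,j→22,w→22 35:z→34,g→35,j→43,w→50 36:z→22,g→43,j→36,w→53 37:z→37,g→54,j→53,w→39 38:z→34,g→38,j→54,w→34 39:z→39,g→55,j→22,w→39 40:z→40,g→38,j→56,w→34 41:z→41,g→47,j→57,w→44 42:z→42,g→51,j→57,w→44 43:z→22,g→43,j→43,w→58 44:z→44,g→50,j→58,w→22 45:z→59,g→47,j→60,w→61 46:z→34,g→46,j→62,w→22 47:z→34,g→47,j→60,w→61 48:z→22,g→60,j→48,w→53 49:z→26,g→49,j→63,w→34 50:z→34,g→50,j→58,w→22 51:z→26,g→51,j→60,w→61 52:z→52,g→64,j→53,w→18 53:z→22,g→65,j→53,w→66 54:z→34,g→54,j→65,w→34 55:z→34,g→55,j→22,w→34 56:z→56,g→54,j→65,w→34 57:z→22,g→60,j→57,w→58 58:z→22,g→58,j→58,w→22 59:z→59,g→55,j→22,w→34 60:z→22,g→60,j→60,w→67 61:z→34,g→61,j→68,w→22 62:z→69,g→22,j→68,w→22 63:z→59,g→54,j→65,w→34 64:z→26,g→64,j→65,w→34 65:z→22,g→65,j→65,w→70 66:z→22,g→71,j→22,w→66 67:z→22,g→67,j→68,w→22 68:z→22,g→22,j→68,w→22 69:z→69,g→22,j→22,w→22 70:z→22,g→70,j→22,w→22 71:z→22,g→71,j→22,w→70 (ε-aug+det+¬).
'gww': N↓-sim [82, 58, 18, 2] end={s56,s60} — reject; 3/3 deletions ∈↓L.
'zwwj': run [82, 71, 42, 12, 2] end={s56,s60} — reject; 4/4 single-dels accept.
'jgzj': |S_i|=[82, 75, 39, 8, 2] end={s56,s60} rej; 4/4 single-dels accept.
'jjjz': |S_i|=[82, 75, 53, 21, 2] end={s56,s60} — reject; 4/4 del acc.
'zjgzw': |S_i|=[82, 71, 53, 27, 4, 2] end={s56,s60} — reject; 5/5 deletions ∈↓L.
'jzgwjg': N↓-sim [82, 75, 57, 34, 12, 5, 2] end={s56,s60} — reject; 6/6 single-dels accept.
6 words, ⪯-incomp.

min(Σ*\↓L) = [gww, zwwj, jgzj, jjjz, zjgzw, jzgwjg].
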